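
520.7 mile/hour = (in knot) 452.5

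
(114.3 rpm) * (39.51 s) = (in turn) 75.27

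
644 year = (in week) 3.358e+04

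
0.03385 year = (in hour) 296.5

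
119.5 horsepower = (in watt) 8.911e+04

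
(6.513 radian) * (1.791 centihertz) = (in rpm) 1.114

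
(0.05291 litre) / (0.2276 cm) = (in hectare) 2.325e-06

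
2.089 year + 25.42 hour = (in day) 763.5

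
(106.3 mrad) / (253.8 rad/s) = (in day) 4.848e-09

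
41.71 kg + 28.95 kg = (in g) 7.066e+04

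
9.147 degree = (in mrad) 159.6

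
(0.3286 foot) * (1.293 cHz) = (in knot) 0.002517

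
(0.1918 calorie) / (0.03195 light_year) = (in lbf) 5.968e-16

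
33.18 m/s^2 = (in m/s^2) 33.18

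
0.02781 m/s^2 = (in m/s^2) 0.02781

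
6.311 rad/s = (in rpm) 60.27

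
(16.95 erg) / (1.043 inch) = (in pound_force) 1.438e-05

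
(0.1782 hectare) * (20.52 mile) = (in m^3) 5.885e+07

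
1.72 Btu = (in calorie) 433.7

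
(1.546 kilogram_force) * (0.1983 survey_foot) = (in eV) 5.72e+18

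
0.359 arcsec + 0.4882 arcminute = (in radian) 0.0001438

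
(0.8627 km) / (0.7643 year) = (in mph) 8.007e-05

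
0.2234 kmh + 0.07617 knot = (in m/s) 0.1012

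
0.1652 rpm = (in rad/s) 0.0173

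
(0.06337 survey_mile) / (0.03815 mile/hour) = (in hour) 1.661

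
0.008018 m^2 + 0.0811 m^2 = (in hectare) 8.912e-06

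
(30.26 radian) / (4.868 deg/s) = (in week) 0.0005889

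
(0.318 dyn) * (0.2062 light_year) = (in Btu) 5.88e+06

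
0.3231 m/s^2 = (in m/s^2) 0.3231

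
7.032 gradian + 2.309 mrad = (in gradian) 7.179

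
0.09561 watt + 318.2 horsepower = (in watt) 2.373e+05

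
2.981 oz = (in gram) 84.51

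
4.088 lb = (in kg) 1.854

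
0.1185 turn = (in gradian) 47.4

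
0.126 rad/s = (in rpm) 1.203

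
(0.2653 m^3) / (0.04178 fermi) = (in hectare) 6.35e+11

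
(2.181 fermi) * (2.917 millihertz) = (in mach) 1.868e-20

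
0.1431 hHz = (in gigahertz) 1.431e-08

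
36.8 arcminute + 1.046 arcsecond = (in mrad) 10.71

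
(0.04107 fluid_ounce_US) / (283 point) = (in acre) 3.006e-09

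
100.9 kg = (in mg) 1.009e+08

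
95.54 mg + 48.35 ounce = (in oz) 48.35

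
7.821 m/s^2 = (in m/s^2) 7.821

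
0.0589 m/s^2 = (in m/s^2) 0.0589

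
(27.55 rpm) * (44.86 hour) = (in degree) 2.67e+07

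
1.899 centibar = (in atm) 0.01874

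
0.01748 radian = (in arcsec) 3606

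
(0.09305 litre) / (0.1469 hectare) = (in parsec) 2.053e-24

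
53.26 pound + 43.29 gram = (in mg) 2.42e+07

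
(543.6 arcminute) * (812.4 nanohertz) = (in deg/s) 7.36e-06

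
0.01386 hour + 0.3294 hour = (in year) 3.918e-05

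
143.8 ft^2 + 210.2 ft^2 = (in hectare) 0.003289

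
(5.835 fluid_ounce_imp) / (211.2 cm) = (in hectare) 7.85e-09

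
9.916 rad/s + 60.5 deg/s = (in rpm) 104.8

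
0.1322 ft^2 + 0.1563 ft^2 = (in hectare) 2.68e-06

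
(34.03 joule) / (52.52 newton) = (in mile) 0.0004026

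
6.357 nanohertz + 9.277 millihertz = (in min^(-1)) 0.5566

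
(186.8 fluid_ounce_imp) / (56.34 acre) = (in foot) 7.637e-08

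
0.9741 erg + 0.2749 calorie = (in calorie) 0.2749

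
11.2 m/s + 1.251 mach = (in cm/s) 4.372e+04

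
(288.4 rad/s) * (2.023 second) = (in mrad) 5.834e+05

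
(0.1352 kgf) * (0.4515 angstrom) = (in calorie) 1.431e-11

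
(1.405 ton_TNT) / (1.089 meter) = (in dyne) 5.398e+14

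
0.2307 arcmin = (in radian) 6.711e-05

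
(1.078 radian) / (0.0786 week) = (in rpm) 0.0002165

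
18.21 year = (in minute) 9.571e+06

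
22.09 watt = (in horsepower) 0.02962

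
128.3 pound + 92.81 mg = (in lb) 128.3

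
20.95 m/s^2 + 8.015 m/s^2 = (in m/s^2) 28.96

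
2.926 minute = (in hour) 0.04877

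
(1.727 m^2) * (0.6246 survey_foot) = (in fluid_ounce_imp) 1.157e+04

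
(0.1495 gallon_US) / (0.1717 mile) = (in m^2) 2.048e-06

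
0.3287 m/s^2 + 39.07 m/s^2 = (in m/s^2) 39.4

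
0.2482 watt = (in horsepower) 0.0003328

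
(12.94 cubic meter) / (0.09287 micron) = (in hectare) 1.393e+04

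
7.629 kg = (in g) 7629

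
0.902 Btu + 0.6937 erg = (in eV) 5.94e+21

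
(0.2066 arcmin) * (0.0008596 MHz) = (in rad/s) 0.05166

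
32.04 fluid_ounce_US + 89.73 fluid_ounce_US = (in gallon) 0.9513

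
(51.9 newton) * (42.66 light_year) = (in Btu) 1.985e+16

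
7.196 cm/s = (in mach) 0.0002113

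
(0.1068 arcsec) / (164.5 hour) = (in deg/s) 5.01e-11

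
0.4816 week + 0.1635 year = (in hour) 1513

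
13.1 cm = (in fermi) 1.31e+14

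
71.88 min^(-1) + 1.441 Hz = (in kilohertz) 0.002639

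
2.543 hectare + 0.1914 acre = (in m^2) 2.62e+04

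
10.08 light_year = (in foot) 3.129e+17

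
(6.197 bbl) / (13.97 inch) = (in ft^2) 29.89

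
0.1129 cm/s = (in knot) 0.002195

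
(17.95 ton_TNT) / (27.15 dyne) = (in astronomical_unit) 1849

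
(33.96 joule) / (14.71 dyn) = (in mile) 143.5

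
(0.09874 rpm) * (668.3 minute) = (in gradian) 2.64e+04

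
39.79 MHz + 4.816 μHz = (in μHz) 3.979e+13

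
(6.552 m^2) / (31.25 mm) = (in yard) 229.3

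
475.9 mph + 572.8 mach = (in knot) 3.795e+05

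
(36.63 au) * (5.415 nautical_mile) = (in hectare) 5.495e+12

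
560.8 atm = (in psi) 8241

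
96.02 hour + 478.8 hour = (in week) 3.422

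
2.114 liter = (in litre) 2.114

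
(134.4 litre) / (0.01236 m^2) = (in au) 7.269e-11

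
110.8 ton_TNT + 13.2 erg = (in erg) 4.636e+18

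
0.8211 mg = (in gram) 0.0008211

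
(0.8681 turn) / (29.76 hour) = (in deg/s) 0.002917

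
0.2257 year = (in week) 11.77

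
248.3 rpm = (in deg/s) 1490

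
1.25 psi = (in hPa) 86.18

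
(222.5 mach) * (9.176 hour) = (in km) 2.503e+06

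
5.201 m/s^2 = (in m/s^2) 5.201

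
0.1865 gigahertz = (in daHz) 1.865e+07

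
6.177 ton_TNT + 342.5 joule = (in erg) 2.584e+17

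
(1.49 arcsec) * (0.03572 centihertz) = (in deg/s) 1.478e-07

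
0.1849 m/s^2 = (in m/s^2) 0.1849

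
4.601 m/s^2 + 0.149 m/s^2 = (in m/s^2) 4.75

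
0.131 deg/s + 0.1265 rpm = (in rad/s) 0.01553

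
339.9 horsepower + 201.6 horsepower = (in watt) 4.038e+05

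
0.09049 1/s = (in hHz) 0.0009049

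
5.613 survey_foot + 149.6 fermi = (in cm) 171.1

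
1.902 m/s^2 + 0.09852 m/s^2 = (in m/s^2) 2.001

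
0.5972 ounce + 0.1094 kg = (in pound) 0.2785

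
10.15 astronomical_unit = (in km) 1.518e+09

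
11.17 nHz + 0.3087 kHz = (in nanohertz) 3.087e+11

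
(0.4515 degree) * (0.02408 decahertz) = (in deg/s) 0.1087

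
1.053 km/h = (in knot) 0.5686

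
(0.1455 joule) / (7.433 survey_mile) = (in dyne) 1.216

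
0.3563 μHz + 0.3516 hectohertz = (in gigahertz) 3.516e-08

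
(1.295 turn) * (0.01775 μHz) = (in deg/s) 8.275e-06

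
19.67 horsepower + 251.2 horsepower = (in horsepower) 270.9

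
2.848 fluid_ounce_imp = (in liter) 0.08092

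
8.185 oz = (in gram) 232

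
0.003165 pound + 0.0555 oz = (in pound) 0.006634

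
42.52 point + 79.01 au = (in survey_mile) 7.344e+09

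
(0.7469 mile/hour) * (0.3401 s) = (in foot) 0.3726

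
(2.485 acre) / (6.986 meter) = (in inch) 5.667e+04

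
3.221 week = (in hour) 541.1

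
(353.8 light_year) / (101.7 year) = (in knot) 2.029e+09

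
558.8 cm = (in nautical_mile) 0.003017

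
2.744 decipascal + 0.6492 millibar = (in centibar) 0.06519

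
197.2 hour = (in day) 8.217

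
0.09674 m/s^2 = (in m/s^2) 0.09674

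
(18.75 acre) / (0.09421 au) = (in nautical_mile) 2.907e-09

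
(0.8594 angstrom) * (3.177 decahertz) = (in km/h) 9.829e-09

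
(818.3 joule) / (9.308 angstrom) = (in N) 8.791e+11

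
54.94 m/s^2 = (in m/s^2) 54.94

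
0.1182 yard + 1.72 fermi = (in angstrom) 1.081e+09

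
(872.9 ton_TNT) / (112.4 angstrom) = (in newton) 3.249e+20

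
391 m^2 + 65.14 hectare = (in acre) 161.1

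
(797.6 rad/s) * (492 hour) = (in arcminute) 4.857e+12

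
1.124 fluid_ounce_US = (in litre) 0.03324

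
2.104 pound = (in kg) 0.9544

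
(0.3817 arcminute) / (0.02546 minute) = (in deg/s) 0.004164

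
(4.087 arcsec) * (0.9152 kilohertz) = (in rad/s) 0.01813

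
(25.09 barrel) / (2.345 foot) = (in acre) 0.001379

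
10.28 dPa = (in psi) 0.0001491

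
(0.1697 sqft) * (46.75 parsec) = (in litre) 2.274e+19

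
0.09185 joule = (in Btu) 8.706e-05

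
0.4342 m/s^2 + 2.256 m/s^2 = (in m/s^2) 2.69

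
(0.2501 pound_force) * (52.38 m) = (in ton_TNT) 1.393e-08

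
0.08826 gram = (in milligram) 88.26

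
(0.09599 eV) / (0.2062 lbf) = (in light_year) 1.772e-36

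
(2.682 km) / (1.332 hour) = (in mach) 0.001643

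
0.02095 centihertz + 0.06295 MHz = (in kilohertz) 62.95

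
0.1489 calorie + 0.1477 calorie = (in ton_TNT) 2.966e-10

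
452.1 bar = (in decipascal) 4.521e+08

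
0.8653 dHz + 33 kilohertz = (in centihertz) 3.3e+06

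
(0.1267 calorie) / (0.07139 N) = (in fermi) 7.426e+15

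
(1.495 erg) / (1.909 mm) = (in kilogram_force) 7.986e-06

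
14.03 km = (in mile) 8.718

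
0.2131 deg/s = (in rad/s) 0.003719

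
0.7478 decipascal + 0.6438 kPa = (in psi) 0.09339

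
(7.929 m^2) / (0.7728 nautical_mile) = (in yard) 0.006059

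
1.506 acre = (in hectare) 0.6095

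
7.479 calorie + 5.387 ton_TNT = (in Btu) 2.136e+07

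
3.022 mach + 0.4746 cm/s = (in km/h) 3704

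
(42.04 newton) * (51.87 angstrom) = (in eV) 1.361e+12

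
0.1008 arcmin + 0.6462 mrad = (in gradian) 0.04301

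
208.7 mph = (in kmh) 335.9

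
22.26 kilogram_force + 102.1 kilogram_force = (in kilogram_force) 124.4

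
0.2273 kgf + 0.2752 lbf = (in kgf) 0.3521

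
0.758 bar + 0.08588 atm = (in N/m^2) 8.45e+04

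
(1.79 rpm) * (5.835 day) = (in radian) 9.45e+04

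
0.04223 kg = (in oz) 1.49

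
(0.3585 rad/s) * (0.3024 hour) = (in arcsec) 8.05e+07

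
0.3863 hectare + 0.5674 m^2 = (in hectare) 0.3864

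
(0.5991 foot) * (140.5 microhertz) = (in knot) 4.987e-05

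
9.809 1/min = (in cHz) 16.35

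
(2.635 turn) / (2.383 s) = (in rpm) 66.34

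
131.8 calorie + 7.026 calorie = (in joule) 580.8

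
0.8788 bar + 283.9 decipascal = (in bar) 0.8791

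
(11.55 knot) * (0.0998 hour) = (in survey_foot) 7004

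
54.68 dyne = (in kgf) 5.576e-05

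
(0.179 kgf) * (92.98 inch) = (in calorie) 0.9908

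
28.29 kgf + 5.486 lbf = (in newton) 301.8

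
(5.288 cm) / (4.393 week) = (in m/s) 1.99e-08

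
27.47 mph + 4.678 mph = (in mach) 0.04221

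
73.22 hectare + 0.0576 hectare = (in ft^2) 7.888e+06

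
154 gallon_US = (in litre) 583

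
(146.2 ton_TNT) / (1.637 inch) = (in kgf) 1.5e+12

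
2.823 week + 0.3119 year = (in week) 19.09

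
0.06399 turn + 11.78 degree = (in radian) 0.6077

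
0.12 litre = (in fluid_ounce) 4.058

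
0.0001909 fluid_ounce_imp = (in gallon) 1.433e-06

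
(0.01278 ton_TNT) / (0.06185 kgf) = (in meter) 8.816e+07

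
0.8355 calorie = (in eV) 2.182e+19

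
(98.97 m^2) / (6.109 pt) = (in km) 45.92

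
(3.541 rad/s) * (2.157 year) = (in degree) 1.38e+10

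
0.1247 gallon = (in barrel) 0.002969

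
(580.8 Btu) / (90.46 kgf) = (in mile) 0.4292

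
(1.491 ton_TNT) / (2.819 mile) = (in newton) 1.375e+06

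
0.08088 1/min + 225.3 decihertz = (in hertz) 22.53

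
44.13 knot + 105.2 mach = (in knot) 6.967e+04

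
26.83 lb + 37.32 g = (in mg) 1.221e+07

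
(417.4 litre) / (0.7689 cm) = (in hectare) 0.005429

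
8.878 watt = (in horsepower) 0.01191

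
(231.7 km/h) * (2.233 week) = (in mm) 8.692e+10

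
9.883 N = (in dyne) 9.883e+05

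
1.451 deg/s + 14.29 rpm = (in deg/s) 87.19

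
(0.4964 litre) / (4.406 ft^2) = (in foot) 0.003979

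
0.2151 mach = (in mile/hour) 163.8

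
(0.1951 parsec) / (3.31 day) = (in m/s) 2.105e+10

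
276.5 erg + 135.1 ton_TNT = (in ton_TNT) 135.1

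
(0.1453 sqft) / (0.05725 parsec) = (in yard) 8.357e-18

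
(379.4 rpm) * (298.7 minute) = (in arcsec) 1.469e+11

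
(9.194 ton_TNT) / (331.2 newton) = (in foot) 3.811e+08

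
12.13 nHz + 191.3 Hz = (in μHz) 1.913e+08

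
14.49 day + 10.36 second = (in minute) 2.087e+04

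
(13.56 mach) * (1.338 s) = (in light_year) 6.53e-13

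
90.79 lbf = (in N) 403.9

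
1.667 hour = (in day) 0.06946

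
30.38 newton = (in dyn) 3.038e+06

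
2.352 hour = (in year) 0.0002685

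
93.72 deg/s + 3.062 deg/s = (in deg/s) 96.78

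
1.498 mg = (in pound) 3.303e-06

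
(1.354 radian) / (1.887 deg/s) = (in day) 0.0004758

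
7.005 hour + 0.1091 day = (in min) 577.4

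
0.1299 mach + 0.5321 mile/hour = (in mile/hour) 99.47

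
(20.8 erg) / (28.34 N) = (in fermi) 7.339e+07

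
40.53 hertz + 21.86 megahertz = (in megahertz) 21.86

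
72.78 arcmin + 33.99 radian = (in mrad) 3.401e+04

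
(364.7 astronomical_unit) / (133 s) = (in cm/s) 4.102e+13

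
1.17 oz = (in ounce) 1.17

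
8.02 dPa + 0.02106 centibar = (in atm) 0.0002158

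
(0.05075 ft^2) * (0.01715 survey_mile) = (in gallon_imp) 28.62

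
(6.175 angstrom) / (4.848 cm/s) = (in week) 2.106e-14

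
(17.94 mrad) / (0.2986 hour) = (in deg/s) 0.0009562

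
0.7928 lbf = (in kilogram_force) 0.3596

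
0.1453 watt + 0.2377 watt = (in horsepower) 0.0005136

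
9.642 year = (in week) 502.8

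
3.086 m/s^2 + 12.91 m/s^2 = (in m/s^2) 16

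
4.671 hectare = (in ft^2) 5.028e+05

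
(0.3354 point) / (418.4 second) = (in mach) 8.305e-10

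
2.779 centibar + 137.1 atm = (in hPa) 1.389e+05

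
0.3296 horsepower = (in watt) 245.8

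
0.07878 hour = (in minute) 4.727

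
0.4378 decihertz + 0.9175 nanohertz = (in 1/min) 2.627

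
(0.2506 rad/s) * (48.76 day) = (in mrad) 1.056e+09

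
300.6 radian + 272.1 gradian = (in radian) 304.9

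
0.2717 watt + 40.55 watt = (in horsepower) 0.05474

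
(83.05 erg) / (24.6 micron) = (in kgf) 0.03443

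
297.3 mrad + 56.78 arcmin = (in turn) 0.04995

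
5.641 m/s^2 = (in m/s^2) 5.641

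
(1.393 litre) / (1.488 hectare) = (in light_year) 9.895e-24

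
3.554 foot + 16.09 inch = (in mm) 1492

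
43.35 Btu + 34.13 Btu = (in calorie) 1.954e+04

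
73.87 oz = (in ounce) 73.87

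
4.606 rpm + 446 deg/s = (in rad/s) 8.267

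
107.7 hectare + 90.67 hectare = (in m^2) 1.984e+06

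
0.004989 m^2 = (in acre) 1.233e-06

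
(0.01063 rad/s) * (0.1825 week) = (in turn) 186.7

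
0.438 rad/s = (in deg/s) 25.1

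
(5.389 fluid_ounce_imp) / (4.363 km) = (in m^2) 3.509e-08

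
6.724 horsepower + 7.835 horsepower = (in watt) 1.086e+04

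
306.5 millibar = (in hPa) 306.5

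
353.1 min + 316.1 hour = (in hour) 322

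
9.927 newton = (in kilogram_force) 1.012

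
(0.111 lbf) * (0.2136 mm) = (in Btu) 9.996e-08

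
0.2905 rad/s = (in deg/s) 16.64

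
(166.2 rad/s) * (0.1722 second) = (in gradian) 1822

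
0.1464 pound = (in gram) 66.41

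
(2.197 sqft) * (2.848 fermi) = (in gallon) 1.536e-13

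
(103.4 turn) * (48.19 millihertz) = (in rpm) 299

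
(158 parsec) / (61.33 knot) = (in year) 4.9e+09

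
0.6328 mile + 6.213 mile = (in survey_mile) 6.846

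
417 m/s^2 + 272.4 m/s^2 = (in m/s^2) 689.4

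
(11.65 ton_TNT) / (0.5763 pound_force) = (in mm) 1.901e+13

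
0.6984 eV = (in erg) 1.119e-12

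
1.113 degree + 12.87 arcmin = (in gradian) 1.475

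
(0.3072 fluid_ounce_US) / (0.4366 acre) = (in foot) 1.687e-08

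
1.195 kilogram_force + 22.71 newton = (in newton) 34.43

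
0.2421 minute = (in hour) 0.004035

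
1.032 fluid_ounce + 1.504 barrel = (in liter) 239.1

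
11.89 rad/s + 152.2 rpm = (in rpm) 265.7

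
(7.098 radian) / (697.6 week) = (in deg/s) 9.639e-07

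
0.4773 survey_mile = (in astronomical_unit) 5.135e-09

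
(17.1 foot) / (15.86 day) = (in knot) 7.394e-06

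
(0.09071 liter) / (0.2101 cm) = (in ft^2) 0.4647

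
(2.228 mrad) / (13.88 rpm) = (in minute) 2.555e-05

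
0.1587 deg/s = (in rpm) 0.02645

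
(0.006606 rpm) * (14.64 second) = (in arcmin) 34.82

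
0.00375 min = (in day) 2.604e-06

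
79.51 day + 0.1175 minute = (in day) 79.51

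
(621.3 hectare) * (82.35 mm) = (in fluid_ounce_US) 1.73e+10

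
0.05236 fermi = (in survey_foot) 1.718e-16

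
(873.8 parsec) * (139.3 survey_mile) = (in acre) 1.494e+21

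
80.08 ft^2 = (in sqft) 80.08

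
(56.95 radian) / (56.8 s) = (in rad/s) 1.003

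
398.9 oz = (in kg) 11.31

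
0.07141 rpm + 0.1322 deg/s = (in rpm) 0.09344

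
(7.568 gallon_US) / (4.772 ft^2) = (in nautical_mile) 3.489e-05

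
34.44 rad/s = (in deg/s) 1973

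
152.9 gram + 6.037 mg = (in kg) 0.1529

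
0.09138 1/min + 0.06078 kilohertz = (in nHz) 6.078e+10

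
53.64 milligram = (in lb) 0.0001183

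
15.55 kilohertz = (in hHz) 155.5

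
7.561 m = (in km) 0.007561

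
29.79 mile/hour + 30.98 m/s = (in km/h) 159.5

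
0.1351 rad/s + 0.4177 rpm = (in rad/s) 0.1788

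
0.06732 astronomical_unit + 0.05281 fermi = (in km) 1.007e+07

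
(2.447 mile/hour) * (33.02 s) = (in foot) 118.5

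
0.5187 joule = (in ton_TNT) 1.24e-10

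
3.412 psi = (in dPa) 2.352e+05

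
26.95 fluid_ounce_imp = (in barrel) 0.004816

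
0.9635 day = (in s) 8.325e+04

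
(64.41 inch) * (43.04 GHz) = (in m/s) 7.041e+10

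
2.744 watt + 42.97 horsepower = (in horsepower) 42.97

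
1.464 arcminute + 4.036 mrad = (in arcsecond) 920.3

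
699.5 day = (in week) 99.93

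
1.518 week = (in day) 10.63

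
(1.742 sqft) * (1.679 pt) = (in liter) 0.09586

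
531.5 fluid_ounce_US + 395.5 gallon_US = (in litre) 1513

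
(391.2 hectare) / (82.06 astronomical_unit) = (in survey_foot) 1.046e-06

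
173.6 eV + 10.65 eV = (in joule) 2.952e-17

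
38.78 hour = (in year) 0.004427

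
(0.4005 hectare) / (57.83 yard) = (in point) 2.147e+05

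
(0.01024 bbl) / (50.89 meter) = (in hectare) 3.199e-09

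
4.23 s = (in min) 0.0705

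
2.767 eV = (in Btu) 4.202e-22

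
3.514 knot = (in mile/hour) 4.044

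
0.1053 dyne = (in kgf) 1.074e-07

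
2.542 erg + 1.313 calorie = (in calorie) 1.313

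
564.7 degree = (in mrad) 9856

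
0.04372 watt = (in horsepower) 5.863e-05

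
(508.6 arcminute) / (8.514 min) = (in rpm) 0.002766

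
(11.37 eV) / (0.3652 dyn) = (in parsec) 1.617e-29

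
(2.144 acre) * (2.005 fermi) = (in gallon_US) 4.596e-09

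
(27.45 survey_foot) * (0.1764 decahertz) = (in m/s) 14.76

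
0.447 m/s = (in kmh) 1.609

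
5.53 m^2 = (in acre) 0.001366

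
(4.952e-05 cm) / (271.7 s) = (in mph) 4.077e-09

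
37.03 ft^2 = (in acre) 0.0008501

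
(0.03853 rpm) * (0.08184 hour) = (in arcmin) 4087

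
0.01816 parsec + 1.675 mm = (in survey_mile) 3.482e+11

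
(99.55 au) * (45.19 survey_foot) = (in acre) 5.069e+10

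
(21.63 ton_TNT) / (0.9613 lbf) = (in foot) 6.944e+10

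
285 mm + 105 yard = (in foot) 315.9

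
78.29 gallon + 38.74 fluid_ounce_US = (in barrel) 1.871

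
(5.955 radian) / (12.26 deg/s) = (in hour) 0.007731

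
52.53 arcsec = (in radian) 0.0002547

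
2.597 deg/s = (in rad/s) 0.04533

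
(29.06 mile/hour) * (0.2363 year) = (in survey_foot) 3.176e+08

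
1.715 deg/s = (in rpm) 0.2858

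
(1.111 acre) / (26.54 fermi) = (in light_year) 17.91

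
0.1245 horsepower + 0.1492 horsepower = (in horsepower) 0.2737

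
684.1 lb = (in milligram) 3.103e+08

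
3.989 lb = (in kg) 1.809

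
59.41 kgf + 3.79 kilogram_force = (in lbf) 139.3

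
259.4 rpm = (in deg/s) 1556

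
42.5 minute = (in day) 0.02951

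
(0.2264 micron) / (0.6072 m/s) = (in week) 6.165e-13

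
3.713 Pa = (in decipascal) 37.13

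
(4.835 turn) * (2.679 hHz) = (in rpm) 7.772e+04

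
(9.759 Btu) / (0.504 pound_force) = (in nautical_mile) 2.48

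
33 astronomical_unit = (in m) 4.937e+12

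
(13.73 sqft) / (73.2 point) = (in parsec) 1.601e-15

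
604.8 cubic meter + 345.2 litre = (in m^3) 605.1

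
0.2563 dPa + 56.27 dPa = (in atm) 5.579e-05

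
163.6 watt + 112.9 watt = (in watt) 276.5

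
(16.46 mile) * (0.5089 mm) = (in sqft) 145.1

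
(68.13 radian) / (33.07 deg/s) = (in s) 118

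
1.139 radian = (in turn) 0.1813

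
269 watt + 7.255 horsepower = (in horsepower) 7.616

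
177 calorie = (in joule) 740.6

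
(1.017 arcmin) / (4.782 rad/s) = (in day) 7.16e-10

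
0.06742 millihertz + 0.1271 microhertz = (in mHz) 0.06755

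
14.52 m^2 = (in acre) 0.003588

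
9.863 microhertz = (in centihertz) 0.0009863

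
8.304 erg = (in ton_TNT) 1.985e-16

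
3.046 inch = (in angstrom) 7.737e+08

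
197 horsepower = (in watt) 1.469e+05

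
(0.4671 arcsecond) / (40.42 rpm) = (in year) 1.696e-14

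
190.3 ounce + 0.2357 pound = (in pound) 12.13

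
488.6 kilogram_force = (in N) 4792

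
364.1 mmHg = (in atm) 0.4791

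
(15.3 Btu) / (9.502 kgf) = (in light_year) 1.831e-14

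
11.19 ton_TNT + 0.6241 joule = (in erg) 4.682e+17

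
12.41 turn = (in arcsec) 1.608e+07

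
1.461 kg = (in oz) 51.54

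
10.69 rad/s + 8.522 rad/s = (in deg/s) 1101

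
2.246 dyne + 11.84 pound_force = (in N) 52.67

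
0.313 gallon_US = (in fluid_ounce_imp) 41.7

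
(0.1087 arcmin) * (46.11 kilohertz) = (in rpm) 13.92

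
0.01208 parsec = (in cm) 3.727e+16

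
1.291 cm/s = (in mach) 3.791e-05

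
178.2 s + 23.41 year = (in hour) 2.051e+05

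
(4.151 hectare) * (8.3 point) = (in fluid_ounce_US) 4.11e+06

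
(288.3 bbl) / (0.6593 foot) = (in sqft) 2455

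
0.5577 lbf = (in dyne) 2.481e+05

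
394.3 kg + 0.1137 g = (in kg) 394.3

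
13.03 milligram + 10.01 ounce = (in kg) 0.2838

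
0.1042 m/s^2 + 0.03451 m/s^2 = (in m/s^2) 0.1387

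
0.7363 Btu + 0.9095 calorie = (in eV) 4.872e+21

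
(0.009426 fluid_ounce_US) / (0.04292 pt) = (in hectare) 1.841e-06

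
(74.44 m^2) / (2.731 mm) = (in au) 1.822e-07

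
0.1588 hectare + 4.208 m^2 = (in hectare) 0.1592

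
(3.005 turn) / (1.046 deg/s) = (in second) 1034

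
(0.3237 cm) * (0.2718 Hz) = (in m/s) 0.0008798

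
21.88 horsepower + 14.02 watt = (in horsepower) 21.9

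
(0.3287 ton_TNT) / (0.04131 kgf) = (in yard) 3.713e+09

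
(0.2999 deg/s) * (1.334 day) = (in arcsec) 1.244e+08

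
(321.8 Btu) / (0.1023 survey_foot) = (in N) 1.089e+07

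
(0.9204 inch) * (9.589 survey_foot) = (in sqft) 0.7355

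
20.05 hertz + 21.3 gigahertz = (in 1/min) 1.278e+12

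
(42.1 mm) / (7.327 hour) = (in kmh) 5.746e-06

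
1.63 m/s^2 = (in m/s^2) 1.63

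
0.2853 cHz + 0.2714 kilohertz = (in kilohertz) 0.2714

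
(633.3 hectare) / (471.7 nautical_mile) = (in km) 0.007249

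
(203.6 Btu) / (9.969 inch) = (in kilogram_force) 8.651e+04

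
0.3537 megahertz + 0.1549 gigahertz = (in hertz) 1.553e+08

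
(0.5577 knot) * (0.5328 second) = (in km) 0.0001529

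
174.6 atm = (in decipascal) 1.769e+08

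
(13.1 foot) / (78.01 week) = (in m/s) 8.463e-08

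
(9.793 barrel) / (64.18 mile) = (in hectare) 1.507e-09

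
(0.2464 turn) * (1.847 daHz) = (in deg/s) 1638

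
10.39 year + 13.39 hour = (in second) 3.277e+08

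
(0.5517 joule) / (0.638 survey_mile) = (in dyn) 53.73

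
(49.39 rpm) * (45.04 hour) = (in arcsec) 1.73e+11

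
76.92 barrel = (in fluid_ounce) 4.135e+05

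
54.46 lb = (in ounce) 871.4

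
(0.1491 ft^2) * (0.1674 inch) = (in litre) 0.0589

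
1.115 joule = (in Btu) 0.001057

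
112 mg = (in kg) 0.000112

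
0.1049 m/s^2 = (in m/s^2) 0.1049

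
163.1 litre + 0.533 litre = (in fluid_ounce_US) 5533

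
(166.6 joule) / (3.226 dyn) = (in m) 5.164e+06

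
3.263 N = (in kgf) 0.3327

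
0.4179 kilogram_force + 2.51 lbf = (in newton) 15.26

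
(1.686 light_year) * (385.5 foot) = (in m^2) 1.874e+18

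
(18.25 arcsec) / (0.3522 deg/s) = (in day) 1.666e-07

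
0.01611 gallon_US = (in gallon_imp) 0.01341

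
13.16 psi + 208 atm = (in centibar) 2.117e+04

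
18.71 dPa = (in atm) 1.847e-05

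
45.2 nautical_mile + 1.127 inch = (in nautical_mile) 45.2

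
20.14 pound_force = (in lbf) 20.14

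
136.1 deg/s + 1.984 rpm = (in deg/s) 148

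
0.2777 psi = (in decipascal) 1.915e+04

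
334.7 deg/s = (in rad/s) 5.842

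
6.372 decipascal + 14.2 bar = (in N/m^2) 1.42e+06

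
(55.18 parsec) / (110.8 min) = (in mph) 5.729e+14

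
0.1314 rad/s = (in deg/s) 7.529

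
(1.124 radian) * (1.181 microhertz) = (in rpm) 1.268e-05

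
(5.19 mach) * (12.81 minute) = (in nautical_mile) 733.4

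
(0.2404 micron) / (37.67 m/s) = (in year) 2.024e-16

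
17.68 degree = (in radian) 0.3086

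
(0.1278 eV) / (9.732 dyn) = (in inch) 8.283e-15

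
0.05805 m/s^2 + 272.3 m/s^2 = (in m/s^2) 272.4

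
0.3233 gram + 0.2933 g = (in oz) 0.02175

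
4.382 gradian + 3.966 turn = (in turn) 3.977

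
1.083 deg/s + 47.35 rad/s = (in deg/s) 2714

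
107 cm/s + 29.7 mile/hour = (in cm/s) 1435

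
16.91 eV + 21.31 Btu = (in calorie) 5374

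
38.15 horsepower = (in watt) 2.845e+04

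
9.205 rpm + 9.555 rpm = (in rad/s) 1.965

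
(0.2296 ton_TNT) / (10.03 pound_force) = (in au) 0.0001439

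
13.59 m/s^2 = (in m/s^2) 13.59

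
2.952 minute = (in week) 0.0002929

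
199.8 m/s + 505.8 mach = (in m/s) 1.724e+05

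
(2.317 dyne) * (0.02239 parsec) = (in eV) 9.991e+28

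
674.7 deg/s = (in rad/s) 11.78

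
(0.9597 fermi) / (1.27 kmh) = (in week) 4.498e-21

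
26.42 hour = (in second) 9.511e+04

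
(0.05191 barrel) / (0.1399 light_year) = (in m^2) 6.235e-18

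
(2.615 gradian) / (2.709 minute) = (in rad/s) 0.0002527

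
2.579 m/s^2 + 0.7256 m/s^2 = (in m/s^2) 3.305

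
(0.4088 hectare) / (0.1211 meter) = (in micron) 3.376e+10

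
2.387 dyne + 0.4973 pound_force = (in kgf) 0.2256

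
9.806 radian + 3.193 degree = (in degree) 565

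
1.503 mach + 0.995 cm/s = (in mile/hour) 1145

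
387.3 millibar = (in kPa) 38.73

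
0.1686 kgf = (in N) 1.653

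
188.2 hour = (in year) 0.02148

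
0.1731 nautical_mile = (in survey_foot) 1052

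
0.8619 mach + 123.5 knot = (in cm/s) 3.57e+04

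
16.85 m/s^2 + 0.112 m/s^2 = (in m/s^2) 16.96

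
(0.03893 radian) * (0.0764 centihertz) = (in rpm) 0.000284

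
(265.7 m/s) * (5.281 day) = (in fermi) 1.212e+23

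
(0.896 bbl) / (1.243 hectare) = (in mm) 0.01146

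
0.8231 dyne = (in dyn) 0.8231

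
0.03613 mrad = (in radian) 3.613e-05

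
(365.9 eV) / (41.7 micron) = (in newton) 1.406e-12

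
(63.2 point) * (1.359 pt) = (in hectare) 1.069e-09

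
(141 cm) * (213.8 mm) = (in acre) 7.449e-05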